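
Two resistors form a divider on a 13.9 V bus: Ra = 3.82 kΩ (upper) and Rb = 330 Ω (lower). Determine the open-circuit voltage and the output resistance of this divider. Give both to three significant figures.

V_th = 1.11 V, R_th = 304 Ω

V_th is the open-circuit tap voltage: 13.9 × 330/(3820 + 330) = 1.11 V.
With the supply zeroed, Ra and Rb appear in parallel from the tap: R_th = Ra‖Rb = (3820 × 330)/4150 = 304 Ω.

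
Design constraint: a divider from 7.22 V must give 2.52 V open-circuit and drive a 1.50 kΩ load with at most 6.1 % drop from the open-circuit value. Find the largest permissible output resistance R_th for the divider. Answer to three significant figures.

R_th ≤ 97.4 Ω

Loading drop = R_th/(R_th + R_L) ≤ 0.0610, so R_th ≤ R_L · ε/(1−ε) = 1.50 kΩ × 0.0610/0.9390 = 97.4 Ω.
(Any R1, R2 with R2/(R1+R2) = 0.349 and R1‖R2 ≤ 97.4 Ω will meet the spec.)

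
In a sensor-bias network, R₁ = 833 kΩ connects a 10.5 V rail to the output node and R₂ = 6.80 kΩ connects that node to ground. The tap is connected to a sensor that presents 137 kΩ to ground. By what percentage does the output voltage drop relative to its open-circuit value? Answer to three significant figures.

4.69 %

The divider's output (Thévenin) resistance is R₁‖R₂ = 6.745 kΩ.
Fractional drop under load = R_th/(R_th + R_L) = 6.745 / (6.745 + 137) = 0.04692.
So the output falls by 4.69 %.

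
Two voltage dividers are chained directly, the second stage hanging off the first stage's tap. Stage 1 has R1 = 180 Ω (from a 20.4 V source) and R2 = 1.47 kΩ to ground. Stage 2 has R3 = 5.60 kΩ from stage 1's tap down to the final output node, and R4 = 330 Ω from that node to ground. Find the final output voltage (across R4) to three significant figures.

Stage 2 presents R3+R4 = 5930 Ω as a load on stage 1's tap.
Stage 1's lower leg becomes R2‖(R3+R4) = 1178 Ω, so V_mid = 20.4 × 1178/1358 = 17.70 V.
Stage 2 is itself unloaded: V_out = V_mid × R4/(R3+R4) = 17.70 × 330/5930 = 0.985 V.

V_out ≈ 0.985 V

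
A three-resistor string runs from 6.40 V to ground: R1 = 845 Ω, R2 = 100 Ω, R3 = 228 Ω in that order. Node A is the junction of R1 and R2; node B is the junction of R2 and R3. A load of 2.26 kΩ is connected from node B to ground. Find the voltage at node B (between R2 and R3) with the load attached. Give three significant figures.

At node B, R3 is in parallel with the load: R3‖R_L = 207.1 Ω.
Below node A the resistance is R2 + (R3‖R_L) = 307.1 Ω, so V_A = 6.40 × 307.1/1152 = 1.706 V.
Then V_B = V_A × (R3‖R_L)/(R2 + R3‖R_L) = 1.706 × 207.1/307.1 = 1.15 V.

V ≈ 1.15 V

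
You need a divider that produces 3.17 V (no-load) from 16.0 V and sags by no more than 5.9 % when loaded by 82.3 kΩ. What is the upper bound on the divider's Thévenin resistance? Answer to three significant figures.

R_th ≤ 5.16 kΩ

Loading drop = R_th/(R_th + R_L) ≤ 0.0590, so R_th ≤ R_L · ε/(1−ε) = 82.3 kΩ × 0.0590/0.9410 = 5.16 kΩ.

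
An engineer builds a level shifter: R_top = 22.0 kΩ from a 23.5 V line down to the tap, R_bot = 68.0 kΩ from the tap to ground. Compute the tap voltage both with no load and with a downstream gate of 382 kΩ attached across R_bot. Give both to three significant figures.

Unloaded: 17.8 V; loaded: 17.0 V

Open-circuit: V = 23.5 × 68.0/(22.0 + 68.0) = 17.8 V.
With the load, R_bot becomes R_bot‖R_L = 57.72 kΩ, so V = 23.5 × 57.72/79.72 = 17.0 V.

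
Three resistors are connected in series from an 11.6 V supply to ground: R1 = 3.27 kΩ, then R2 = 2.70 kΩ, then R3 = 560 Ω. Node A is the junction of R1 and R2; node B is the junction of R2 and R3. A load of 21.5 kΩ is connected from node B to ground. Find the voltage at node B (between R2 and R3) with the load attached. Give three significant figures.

At node B, R3 is in parallel with the load: R3‖R_L = 545.8 Ω.
Below node A the resistance is R2 + (R3‖R_L) = 3246 Ω, so V_A = 11.6 × 3246/6516 = 5.778 V.
Then V_B = V_A × (R3‖R_L)/(R2 + R3‖R_L) = 5.778 × 545.8/3246 = 0.972 V.

V ≈ 0.972 V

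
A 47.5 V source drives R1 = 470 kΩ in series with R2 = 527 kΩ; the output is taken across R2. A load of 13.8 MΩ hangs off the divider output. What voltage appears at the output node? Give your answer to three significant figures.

V_out ≈ 24.7 V

The load sits in parallel with R2: R2‖R_L = (527 × 13800) / (527 + 13800) = 507.6 kΩ.
V_out = 47.5 × 507.6 / (470 + 507.6) = 47.5 × 507.6/977.6 = 24.7 V.
(Unloaded it would have been 25.1 V.)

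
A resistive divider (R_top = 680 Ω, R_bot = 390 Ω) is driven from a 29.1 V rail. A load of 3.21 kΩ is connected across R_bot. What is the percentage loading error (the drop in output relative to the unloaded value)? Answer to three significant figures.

The divider's output (Thévenin) resistance is R_top‖R_bot = 247.9 Ω.
Fractional drop under load = R_th/(R_th + R_L) = 247.9 / (247.9 + 3210) = 0.07168.
So the output falls by 7.17 %.

7.17 %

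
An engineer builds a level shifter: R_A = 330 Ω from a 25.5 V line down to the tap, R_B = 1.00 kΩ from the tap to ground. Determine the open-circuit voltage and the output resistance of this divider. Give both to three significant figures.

V_th = 19.2 V, R_th = 248 Ω

V_th is the open-circuit tap voltage: 25.5 × 1000/(330 + 1000) = 19.2 V.
With the supply zeroed, R_A and R_B appear in parallel from the tap: R_th = R_A‖R_B = (330 × 1000)/1330 = 248 Ω.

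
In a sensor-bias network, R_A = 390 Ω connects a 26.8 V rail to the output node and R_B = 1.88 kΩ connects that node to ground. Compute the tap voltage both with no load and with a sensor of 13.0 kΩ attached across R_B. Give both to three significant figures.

Open-circuit: V = 26.8 × 1880/(390 + 1880) = 22.2 V.
With the load, R_B becomes R_B‖R_L = 1642 Ω, so V = 26.8 × 1642/2032 = 21.7 V.

Unloaded: 22.2 V; loaded: 21.7 V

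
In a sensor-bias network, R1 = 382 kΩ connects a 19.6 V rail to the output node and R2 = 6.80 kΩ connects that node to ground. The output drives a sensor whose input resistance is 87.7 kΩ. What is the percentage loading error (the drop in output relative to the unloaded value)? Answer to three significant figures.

7.08 %

The divider's output (Thévenin) resistance is R1‖R2 = 6.681 kΩ.
Fractional drop under load = R_th/(R_th + R_L) = 6.681 / (6.681 + 87.7) = 0.07079.
So the output falls by 7.08 %.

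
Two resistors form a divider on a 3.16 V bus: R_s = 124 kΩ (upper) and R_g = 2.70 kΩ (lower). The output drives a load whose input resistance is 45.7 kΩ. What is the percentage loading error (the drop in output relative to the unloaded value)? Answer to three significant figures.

The divider's output (Thévenin) resistance is R_s‖R_g = 2.642 kΩ.
Fractional drop under load = R_th/(R_th + R_L) = 2.642 / (2.642 + 45.7) = 0.05466.
So the output falls by 5.47 %.

5.47 %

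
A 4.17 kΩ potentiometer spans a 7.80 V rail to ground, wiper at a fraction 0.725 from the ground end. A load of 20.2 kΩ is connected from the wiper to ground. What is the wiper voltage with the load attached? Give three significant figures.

The wiper splits the pot into (1−α)R = 1.147 kΩ above and αR = 3.023 kΩ below.
Lower section ‖ load = 2.630 kΩ.
V_wiper = 7.80 × 2.630/(1.147 + 2.630) = 5.43 V.

V ≈ 5.43 V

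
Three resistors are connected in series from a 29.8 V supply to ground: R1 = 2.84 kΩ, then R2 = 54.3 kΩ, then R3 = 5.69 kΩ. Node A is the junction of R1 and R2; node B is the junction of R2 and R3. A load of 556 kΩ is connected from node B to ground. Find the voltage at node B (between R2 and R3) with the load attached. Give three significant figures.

At node B, R3 is in parallel with the load: R3‖R_L = 5.632 kΩ.
Below node A the resistance is R2 + (R3‖R_L) = 59.93 kΩ, so V_A = 29.8 × 59.93/62.77 = 28.45 V.
Then V_B = V_A × (R3‖R_L)/(R2 + R3‖R_L) = 28.45 × 5.632/59.93 = 2.67 V.

V ≈ 2.67 V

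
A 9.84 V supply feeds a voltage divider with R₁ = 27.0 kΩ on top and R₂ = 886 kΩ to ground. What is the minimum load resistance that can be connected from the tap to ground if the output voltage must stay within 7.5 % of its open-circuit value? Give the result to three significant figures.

Output resistance R_th = R₁‖R₂ = (27.0 × 886)/913.0 = 26.20 kΩ.
The fractional drop is R_th/(R_th + R_L); requiring this ≤ 0.0750 gives R_L ≥ R_th(1/0.0750 − 1) = 26.20 × 12.33 = 323 kΩ.

R_L(min) ≈ 323 kΩ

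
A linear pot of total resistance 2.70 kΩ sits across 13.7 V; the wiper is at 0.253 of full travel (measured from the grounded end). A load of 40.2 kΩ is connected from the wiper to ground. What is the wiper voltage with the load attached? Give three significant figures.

The wiper splits the pot into (1−α)R = 2017 Ω above and αR = 683.1 Ω below.
Lower section ‖ load = 671.7 Ω.
V_wiper = 13.7 × 671.7/(2017 + 671.7) = 3.42 V.

V ≈ 3.42 V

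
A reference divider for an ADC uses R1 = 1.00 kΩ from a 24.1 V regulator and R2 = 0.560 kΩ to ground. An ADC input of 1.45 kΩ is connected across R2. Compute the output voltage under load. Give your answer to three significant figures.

V_out ≈ 6.93 V

The load sits in parallel with R2: R2‖R_L = (560 × 1450) / (560 + 1450) = 404.0 Ω.
V_out = 24.1 × 404.0 / (1000 + 404.0) = 24.1 × 404.0/1404 = 6.93 V.
(Unloaded it would have been 8.65 V.)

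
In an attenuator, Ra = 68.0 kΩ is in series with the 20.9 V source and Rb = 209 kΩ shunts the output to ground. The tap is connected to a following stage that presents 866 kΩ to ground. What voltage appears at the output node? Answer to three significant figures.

The load sits in parallel with Rb: Rb‖R_L = (209 × 866) / (209 + 866) = 168.4 kΩ.
V_out = 20.9 × 168.4 / (68.0 + 168.4) = 20.9 × 168.4/236.4 = 14.9 V.
(Unloaded it would have been 15.8 V.)

V_out ≈ 14.9 V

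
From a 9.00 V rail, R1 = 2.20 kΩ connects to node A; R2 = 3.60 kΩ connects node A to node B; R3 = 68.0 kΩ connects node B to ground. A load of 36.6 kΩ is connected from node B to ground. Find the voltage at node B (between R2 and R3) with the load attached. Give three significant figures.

At node B, R3 is in parallel with the load: R3‖R_L = 23.79 kΩ.
Below node A the resistance is R2 + (R3‖R_L) = 27.39 kΩ, so V_A = 9.00 × 27.39/29.59 = 8.331 V.
Then V_B = V_A × (R3‖R_L)/(R2 + R3‖R_L) = 8.331 × 23.79/27.39 = 7.24 V.

V ≈ 7.24 V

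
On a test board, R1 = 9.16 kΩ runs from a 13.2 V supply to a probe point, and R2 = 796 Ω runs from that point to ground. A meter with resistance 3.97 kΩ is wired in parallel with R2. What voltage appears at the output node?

The load sits in parallel with R2: R2‖R_L = (796 × 3970) / (796 + 3970) = 663.1 Ω.
V_out = 13.2 × 663.1 / (9160 + 663.1) = 13.2 × 663.1/9823 = 0.891 V.
(Unloaded it would have been 1.06 V.)

V_out ≈ 0.891 V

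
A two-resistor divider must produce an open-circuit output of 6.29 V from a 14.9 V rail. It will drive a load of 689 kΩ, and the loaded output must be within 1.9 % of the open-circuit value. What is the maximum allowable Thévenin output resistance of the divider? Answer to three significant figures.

R_th ≤ 13.3 kΩ

Loading drop = R_th/(R_th + R_L) ≤ 0.0190, so R_th ≤ R_L · ε/(1−ε) = 689 kΩ × 0.0190/0.9810 = 13.3 kΩ.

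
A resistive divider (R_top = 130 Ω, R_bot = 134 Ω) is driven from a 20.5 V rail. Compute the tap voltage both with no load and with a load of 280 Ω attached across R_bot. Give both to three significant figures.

Open-circuit: V = 20.5 × 134/(130 + 134) = 10.4 V.
With the load, R_bot becomes R_bot‖R_L = 90.63 Ω, so V = 20.5 × 90.63/220.6 = 8.42 V.

Unloaded: 10.4 V; loaded: 8.42 V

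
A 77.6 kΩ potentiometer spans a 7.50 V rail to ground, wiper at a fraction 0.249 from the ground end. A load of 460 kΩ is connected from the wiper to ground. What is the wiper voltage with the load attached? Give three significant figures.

V ≈ 1.81 V

The wiper splits the pot into (1−α)R = 58.28 kΩ above and αR = 19.32 kΩ below.
Lower section ‖ load = 18.54 kΩ.
V_wiper = 7.50 × 18.54/(58.28 + 18.54) = 1.81 V.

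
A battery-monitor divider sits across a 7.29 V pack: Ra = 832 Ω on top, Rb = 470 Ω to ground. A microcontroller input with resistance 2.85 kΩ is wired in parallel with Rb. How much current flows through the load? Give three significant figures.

I_L ≈ 0.835 mA

Rb‖R_L = 403.5 Ω; V_out = 7.29 × 403.5/1235 = 2.381 V.
I_L = V_out / R_L = 2.381 / 2.85 kΩ = 0.835 mA.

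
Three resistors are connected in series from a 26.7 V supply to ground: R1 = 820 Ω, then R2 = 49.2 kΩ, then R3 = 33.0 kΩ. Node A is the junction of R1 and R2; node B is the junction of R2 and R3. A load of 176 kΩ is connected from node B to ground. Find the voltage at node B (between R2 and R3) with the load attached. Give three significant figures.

At node B, R3 is in parallel with the load: R3‖R_L = 27790 Ω.
Below node A the resistance is R2 + (R3‖R_L) = 76990 Ω, so V_A = 26.7 × 76990/77810 = 26.42 V.
Then V_B = V_A × (R3‖R_L)/(R2 + R3‖R_L) = 26.42 × 27790/76990 = 9.54 V.

V ≈ 9.54 V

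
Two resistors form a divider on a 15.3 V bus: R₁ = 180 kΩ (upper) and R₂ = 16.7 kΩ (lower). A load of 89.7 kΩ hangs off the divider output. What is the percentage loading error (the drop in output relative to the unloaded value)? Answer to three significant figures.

14.6 %

Unloaded V = 15.3 × 16.7/196.7 = 1.2990 V.
Loaded: R₂‖R_L = 14.08 kΩ, giving V = 15.3 × 14.08/194.1 = 1.1099 V.
Drop = (1.2990 − 1.1099) / 1.2990 = 14.6 %.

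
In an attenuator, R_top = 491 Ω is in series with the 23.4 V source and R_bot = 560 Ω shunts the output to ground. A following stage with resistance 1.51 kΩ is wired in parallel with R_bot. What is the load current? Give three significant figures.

R_bot‖R_L = 408.5 Ω; V_out = 23.4 × 408.5/899.5 = 10.63 V.
I_L = V_out / R_L = 10.63 / 1.51 kΩ = 7.04 mA.

I_L ≈ 7.04 mA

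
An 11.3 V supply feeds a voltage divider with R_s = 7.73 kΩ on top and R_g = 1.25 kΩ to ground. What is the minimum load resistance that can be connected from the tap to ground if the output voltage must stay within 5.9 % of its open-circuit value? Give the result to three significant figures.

R_L(min) ≈ 17.2 kΩ

Output resistance R_th = R_s‖R_g = (7.73 × 1.25)/8.980 = 1.076 kΩ.
The fractional drop is R_th/(R_th + R_L); requiring this ≤ 0.0590 gives R_L ≥ R_th(1/0.0590 − 1) = 1.076 × 15.95 = 17.2 kΩ.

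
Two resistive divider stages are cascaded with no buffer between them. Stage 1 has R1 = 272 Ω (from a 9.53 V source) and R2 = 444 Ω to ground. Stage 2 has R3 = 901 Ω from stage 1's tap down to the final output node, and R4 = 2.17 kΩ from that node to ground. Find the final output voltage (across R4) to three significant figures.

Stage 2 presents R3+R4 = 3071 Ω as a load on stage 1's tap.
Stage 1's lower leg becomes R2‖(R3+R4) = 387.9 Ω, so V_mid = 9.53 × 387.9/659.9 = 5.602 V.
Stage 2 is itself unloaded: V_out = V_mid × R4/(R3+R4) = 5.602 × 2170/3071 = 3.96 V.

V_out ≈ 3.96 V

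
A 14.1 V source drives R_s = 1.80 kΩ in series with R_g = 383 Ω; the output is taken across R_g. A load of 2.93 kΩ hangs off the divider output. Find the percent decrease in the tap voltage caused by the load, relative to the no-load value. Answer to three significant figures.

9.73 %

The divider's output (Thévenin) resistance is R_s‖R_g = 315.8 Ω.
Fractional drop under load = R_th/(R_th + R_L) = 315.8 / (315.8 + 2930) = 0.09730.
So the output falls by 9.73 %.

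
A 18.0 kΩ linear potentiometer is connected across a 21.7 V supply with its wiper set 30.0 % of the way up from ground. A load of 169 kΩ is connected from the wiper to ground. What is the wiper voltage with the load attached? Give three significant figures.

V ≈ 6.37 V

The wiper splits the pot into (1−α)R = 12.60 kΩ above and αR = 5.400 kΩ below.
Lower section ‖ load = 5.233 kΩ.
V_wiper = 21.7 × 5.233/(12.60 + 5.233) = 6.37 V.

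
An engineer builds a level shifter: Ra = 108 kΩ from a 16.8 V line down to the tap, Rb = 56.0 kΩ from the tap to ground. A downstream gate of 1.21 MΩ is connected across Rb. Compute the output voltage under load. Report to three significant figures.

V_out ≈ 5.57 V

The load sits in parallel with Rb: Rb‖R_L = (56.0 × 1210) / (56.0 + 1210) = 53.52 kΩ.
V_out = 16.8 × 53.52 / (108 + 53.52) = 16.8 × 53.52/161.5 = 5.57 V.
(Unloaded it would have been 5.74 V.)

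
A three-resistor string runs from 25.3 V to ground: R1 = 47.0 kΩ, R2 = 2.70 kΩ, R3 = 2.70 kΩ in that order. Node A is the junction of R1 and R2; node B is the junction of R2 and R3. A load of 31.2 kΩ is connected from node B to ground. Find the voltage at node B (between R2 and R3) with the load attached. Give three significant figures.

At node B, R3 is in parallel with the load: R3‖R_L = 2.485 kΩ.
Below node A the resistance is R2 + (R3‖R_L) = 5.185 kΩ, so V_A = 25.3 × 5.185/52.18 = 2.514 V.
Then V_B = V_A × (R3‖R_L)/(R2 + R3‖R_L) = 2.514 × 2.485/5.185 = 1.20 V.

V ≈ 1.20 V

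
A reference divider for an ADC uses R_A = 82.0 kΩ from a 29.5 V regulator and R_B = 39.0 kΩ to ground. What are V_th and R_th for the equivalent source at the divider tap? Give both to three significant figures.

V_th = 9.51 V, R_th = 26.4 kΩ

V_th is the open-circuit tap voltage: 29.5 × 39.0/(82.0 + 39.0) = 9.51 V.
With the supply zeroed, R_A and R_B appear in parallel from the tap: R_th = R_A‖R_B = (82.0 × 39.0)/121.0 = 26.4 kΩ.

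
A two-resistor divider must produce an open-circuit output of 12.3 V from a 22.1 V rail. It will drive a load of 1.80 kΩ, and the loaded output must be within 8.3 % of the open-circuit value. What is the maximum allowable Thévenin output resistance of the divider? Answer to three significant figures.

R_th ≤ 163 Ω

Loading drop = R_th/(R_th + R_L) ≤ 0.0830, so R_th ≤ R_L · ε/(1−ε) = 1.80 kΩ × 0.0830/0.9170 = 163 Ω.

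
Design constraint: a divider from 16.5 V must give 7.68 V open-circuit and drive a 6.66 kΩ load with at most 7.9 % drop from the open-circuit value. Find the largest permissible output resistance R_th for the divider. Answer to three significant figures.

Loading drop = R_th/(R_th + R_L) ≤ 0.0790, so R_th ≤ R_L · ε/(1−ε) = 6.66 kΩ × 0.0790/0.9210 = 571 Ω.
(Any R1, R2 with R2/(R1+R2) = 0.465 and R1‖R2 ≤ 571 Ω will meet the spec.)

R_th ≤ 571 Ω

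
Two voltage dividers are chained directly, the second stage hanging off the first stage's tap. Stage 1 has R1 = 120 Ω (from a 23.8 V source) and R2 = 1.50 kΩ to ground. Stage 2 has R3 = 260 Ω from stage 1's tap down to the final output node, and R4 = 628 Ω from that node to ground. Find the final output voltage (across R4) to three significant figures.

Stage 2 presents R3+R4 = 888.0 Ω as a load on stage 1's tap.
Stage 1's lower leg becomes R2‖(R3+R4) = 557.8 Ω, so V_mid = 23.8 × 557.8/677.8 = 19.59 V.
Stage 2 is itself unloaded: V_out = V_mid × R4/(R3+R4) = 19.59 × 628/888.0 = 13.9 V.

V_out ≈ 13.9 V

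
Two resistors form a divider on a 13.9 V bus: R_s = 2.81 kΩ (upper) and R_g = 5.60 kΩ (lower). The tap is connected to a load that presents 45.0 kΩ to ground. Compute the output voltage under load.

The load sits in parallel with R_g: R_g‖R_L = (5.60 × 45.0) / (5.60 + 45.0) = 4.980 kΩ.
V_out = 13.9 × 4.980 / (2.81 + 4.980) = 13.9 × 4.980/7.790 = 8.89 V.

V_out ≈ 8.89 V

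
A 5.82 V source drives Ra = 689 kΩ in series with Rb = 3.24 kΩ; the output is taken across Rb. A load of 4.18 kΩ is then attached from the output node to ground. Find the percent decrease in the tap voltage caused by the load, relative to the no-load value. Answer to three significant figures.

43.6 %

The divider's output (Thévenin) resistance is Ra‖Rb = 3.225 kΩ.
Fractional drop under load = R_th/(R_th + R_L) = 3.225 / (3.225 + 4.18) = 0.4355.
So the output falls by 43.6 %.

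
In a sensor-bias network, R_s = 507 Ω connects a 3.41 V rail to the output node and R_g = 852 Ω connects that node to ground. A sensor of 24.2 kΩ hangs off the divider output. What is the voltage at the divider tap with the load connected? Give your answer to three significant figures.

The load sits in parallel with R_g: R_g‖R_L = (852 × 24200) / (852 + 24200) = 823.0 Ω.
V_out = 3.41 × 823.0 / (507 + 823.0) = 3.41 × 823.0/1330 = 2.11 V.

V_out ≈ 2.11 V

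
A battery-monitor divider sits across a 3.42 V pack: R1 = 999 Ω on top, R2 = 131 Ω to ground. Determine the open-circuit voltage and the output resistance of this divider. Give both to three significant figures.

V_th is the open-circuit tap voltage: 3.42 × 131/(999 + 131) = 0.396 V.
With the supply zeroed, R1 and R2 appear in parallel from the tap: R_th = R1‖R2 = (999 × 131)/1130 = 116 Ω.

V_th = 0.396 V, R_th = 116 Ω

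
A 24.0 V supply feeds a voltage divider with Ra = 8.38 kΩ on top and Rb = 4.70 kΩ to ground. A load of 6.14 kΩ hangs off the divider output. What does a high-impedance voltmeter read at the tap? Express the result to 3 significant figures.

The load sits in parallel with Rb: Rb‖R_L = (4.70 × 6.14) / (4.70 + 6.14) = 2.662 kΩ.
V_out = 24.0 × 2.662 / (8.38 + 2.662) = 24.0 × 2.662/11.04 = 5.79 V.

V_out ≈ 5.79 V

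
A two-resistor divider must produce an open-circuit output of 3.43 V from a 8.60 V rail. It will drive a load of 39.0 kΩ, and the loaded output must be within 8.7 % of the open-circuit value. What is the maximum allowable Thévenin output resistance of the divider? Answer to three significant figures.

Loading drop = R_th/(R_th + R_L) ≤ 0.0870, so R_th ≤ R_L · ε/(1−ε) = 39.0 kΩ × 0.0870/0.9130 = 3.72 kΩ.

R_th ≤ 3.72 kΩ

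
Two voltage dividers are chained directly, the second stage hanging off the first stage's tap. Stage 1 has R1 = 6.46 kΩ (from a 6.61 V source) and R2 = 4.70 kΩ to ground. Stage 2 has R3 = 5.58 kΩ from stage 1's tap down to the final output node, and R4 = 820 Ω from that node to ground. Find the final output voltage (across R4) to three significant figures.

Stage 2 presents R3+R4 = 6400 Ω as a load on stage 1's tap.
Stage 1's lower leg becomes R2‖(R3+R4) = 2710 Ω, so V_mid = 6.61 × 2710/9170 = 1.953 V.
Stage 2 is itself unloaded: V_out = V_mid × R4/(R3+R4) = 1.953 × 820/6400 = 0.250 V.

V_out ≈ 0.250 V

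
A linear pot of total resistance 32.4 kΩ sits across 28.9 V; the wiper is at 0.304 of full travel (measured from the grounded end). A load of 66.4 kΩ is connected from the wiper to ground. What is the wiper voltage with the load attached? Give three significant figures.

V ≈ 7.96 V

The wiper splits the pot into (1−α)R = 22.55 kΩ above and αR = 9.850 kΩ below.
Lower section ‖ load = 8.577 kΩ.
V_wiper = 28.9 × 8.577/(22.55 + 8.577) = 7.96 V.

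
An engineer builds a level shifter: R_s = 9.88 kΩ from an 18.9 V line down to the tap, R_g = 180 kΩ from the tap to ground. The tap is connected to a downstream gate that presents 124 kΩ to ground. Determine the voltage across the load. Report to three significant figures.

V_out ≈ 16.7 V

The load sits in parallel with R_g: R_g‖R_L = (180 × 124) / (180 + 124) = 73.42 kΩ.
V_out = 18.9 × 73.42 / (9.88 + 73.42) = 18.9 × 73.42/83.30 = 16.7 V.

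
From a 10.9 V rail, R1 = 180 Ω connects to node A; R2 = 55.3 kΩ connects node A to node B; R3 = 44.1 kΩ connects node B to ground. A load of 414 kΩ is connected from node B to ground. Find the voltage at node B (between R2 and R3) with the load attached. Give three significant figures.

At node B, R3 is in parallel with the load: R3‖R_L = 39850 Ω.
Below node A the resistance is R2 + (R3‖R_L) = 95150 Ω, so V_A = 10.9 × 95150/95330 = 10.88 V.
Then V_B = V_A × (R3‖R_L)/(R2 + R3‖R_L) = 10.88 × 39850/95150 = 4.56 V.

V ≈ 4.56 V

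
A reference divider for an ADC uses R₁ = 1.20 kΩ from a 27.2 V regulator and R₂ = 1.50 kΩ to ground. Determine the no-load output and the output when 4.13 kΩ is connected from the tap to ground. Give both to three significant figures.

Open-circuit: V = 27.2 × 1.50/(1.20 + 1.50) = 15.1 V.
With the load, R₂ becomes R₂‖R_L = 1.100 kΩ, so V = 27.2 × 1.100/2.300 = 13.0 V.

Unloaded: 15.1 V; loaded: 13.0 V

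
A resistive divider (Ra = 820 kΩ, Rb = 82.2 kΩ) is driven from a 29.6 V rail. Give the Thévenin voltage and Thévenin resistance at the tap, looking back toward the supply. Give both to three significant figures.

V_th is the open-circuit tap voltage: 29.6 × 82.2/(820 + 82.2) = 2.70 V.
With the supply zeroed, Ra and Rb appear in parallel from the tap: R_th = Ra‖Rb = (820 × 82.2)/902.2 = 74.7 kΩ.

V_th = 2.70 V, R_th = 74.7 kΩ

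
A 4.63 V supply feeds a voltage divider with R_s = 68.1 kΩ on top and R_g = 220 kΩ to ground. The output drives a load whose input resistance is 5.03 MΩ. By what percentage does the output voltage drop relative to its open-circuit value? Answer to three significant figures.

1.02 %

The divider's output (Thévenin) resistance is R_s‖R_g = 52.00 kΩ.
Fractional drop under load = R_th/(R_th + R_L) = 52.00 / (52.00 + 5030) = 0.01023.
So the output falls by 1.02 %.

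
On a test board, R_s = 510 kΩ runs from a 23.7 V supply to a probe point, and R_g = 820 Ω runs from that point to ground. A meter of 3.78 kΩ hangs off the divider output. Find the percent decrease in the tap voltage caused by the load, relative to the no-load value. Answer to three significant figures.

Unloaded V = 23.7 × 820/510800 = 0.03804 V.
Loaded: R_g‖R_L = 673.8 Ω, giving V = 23.7 × 673.8/510700 = 0.03127 V.
Drop = (0.03804 − 0.03127) / 0.03804 = 17.8 %.

17.8 %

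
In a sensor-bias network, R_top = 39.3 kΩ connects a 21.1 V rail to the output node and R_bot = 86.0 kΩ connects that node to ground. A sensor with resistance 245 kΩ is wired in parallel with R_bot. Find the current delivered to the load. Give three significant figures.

R_bot‖R_L = 63.66 kΩ; V_out = 21.1 × 63.66/103.0 = 13.05 V.
I_L = V_out / R_L = 13.05 / 245 kΩ = 0.0532 mA.

I_L ≈ 0.0532 mA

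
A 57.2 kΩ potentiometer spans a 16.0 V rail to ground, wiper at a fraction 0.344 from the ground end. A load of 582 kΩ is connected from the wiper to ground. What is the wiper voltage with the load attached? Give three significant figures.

V ≈ 5.38 V

The wiper splits the pot into (1−α)R = 37.52 kΩ above and αR = 19.68 kΩ below.
Lower section ‖ load = 19.03 kΩ.
V_wiper = 16.0 × 19.03/(37.52 + 19.03) = 5.38 V.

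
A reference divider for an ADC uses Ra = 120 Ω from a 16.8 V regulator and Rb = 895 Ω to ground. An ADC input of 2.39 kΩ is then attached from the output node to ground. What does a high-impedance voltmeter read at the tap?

V_out ≈ 14.2 V

The load sits in parallel with Rb: Rb‖R_L = (895 × 2390) / (895 + 2390) = 651.2 Ω.
V_out = 16.8 × 651.2 / (120 + 651.2) = 16.8 × 651.2/771.2 = 14.2 V.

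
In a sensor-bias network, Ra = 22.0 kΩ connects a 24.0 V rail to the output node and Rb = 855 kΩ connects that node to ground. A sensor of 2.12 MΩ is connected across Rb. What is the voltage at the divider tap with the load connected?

V_out ≈ 23.2 V

The load sits in parallel with Rb: Rb‖R_L = (855 × 2120) / (855 + 2120) = 609.3 kΩ.
V_out = 24.0 × 609.3 / (22.0 + 609.3) = 24.0 × 609.3/631.3 = 23.2 V.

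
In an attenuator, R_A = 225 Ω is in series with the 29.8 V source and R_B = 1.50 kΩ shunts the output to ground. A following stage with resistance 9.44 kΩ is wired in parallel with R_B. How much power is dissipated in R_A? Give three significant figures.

Total resistance from the source is R_A + (R_B‖R_L) = 1519 Ω, so I = 29.8/1519 Ω = 19.61 mA.
P = I²·R_A = (19.61 mA)² × 225 Ω = 86.6 mW.

P ≈ 86.6 mW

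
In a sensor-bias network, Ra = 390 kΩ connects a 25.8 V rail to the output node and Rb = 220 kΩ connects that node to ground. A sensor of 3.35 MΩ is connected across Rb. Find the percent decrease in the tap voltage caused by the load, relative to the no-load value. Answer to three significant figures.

The divider's output (Thévenin) resistance is Ra‖Rb = 140.7 kΩ.
Fractional drop under load = R_th/(R_th + R_L) = 140.7 / (140.7 + 3350) = 0.04029.
So the output falls by 4.03 %.

4.03 %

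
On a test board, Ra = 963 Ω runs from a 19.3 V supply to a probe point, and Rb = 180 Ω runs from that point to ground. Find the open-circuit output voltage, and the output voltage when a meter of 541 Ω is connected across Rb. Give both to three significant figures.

Unloaded: 3.04 V; loaded: 2.37 V

Open-circuit: V = 19.3 × 180/(963 + 180) = 3.04 V.
With the load, Rb becomes Rb‖R_L = 135.1 Ω, so V = 19.3 × 135.1/1098 = 2.37 V.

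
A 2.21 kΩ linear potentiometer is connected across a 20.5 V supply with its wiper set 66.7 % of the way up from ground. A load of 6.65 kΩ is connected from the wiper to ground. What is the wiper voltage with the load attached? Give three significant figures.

V ≈ 12.7 V

The wiper splits the pot into (1−α)R = 735.9 Ω above and αR = 1474 Ω below.
Lower section ‖ load = 1207 Ω.
V_wiper = 20.5 × 1207/(735.9 + 1207) = 12.7 V.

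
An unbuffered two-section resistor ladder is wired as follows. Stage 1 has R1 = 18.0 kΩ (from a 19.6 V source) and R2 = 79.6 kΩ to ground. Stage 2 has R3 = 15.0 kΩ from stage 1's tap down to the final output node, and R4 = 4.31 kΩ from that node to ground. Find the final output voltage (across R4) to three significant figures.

Stage 2 presents R3+R4 = 19.31 kΩ as a load on stage 1's tap.
Stage 1's lower leg becomes R2‖(R3+R4) = 15.54 kΩ, so V_mid = 19.6 × 15.54/33.54 = 9.081 V.
Stage 2 is itself unloaded: V_out = V_mid × R4/(R3+R4) = 9.081 × 4.31/19.31 = 2.03 V.

V_out ≈ 2.03 V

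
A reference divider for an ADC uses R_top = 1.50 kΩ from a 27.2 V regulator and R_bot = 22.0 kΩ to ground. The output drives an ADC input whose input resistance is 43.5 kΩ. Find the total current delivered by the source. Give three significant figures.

I ≈ 1.69 mA

R_bot‖R_L = 14.61 kΩ, so the source sees R_top + R_bot‖R_L = 16.11 kΩ.
I = 27.2 V / 16.11 kΩ = 1.69 mA.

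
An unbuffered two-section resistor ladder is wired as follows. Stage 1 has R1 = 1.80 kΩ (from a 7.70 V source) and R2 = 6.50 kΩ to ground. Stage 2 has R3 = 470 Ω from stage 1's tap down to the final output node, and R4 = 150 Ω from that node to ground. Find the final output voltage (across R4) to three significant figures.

Stage 2 presents R3+R4 = 620.0 Ω as a load on stage 1's tap.
Stage 1's lower leg becomes R2‖(R3+R4) = 566.0 Ω, so V_mid = 7.70 × 566.0/2366 = 1.842 V.
Stage 2 is itself unloaded: V_out = V_mid × R4/(R3+R4) = 1.842 × 150/620.0 = 0.446 V.

V_out ≈ 0.446 V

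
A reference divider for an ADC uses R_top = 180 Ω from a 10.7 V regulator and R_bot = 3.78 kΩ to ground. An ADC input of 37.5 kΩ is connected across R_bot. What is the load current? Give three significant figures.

R_bot‖R_L = 3434 Ω; V_out = 10.7 × 3434/3614 = 10.17 V.
I_L = V_out / R_L = 10.17 / 37.5 kΩ = 0.271 mA.

I_L ≈ 0.271 mA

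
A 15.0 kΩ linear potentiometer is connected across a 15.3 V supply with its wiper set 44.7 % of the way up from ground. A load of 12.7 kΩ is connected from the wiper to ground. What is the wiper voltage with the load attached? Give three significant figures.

V ≈ 5.29 V

The wiper splits the pot into (1−α)R = 8.295 kΩ above and αR = 6.705 kΩ below.
Lower section ‖ load = 4.388 kΩ.
V_wiper = 15.3 × 4.388/(8.295 + 4.388) = 5.29 V.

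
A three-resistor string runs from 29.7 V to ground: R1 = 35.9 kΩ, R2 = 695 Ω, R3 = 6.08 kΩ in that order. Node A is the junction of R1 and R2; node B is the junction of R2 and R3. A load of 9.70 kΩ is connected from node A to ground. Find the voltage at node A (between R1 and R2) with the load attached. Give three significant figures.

V ≈ 2.97 V

Below node A the series string R2+R3 = 6775 Ω sits in parallel with the 9700 Ω load: 3989 Ω.
V_A = 29.7 × 3989/(35900 + 3989) = 2.97 V.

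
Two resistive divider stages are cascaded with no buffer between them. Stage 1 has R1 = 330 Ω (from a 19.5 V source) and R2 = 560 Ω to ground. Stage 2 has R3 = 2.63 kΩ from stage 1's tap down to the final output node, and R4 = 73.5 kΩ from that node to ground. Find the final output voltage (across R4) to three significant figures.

Stage 2 presents R3+R4 = 76130 Ω as a load on stage 1's tap.
Stage 1's lower leg becomes R2‖(R3+R4) = 555.9 Ω, so V_mid = 19.5 × 555.9/885.9 = 12.24 V.
Stage 2 is itself unloaded: V_out = V_mid × R4/(R3+R4) = 12.24 × 73500/76130 = 11.8 V.

V_out ≈ 11.8 V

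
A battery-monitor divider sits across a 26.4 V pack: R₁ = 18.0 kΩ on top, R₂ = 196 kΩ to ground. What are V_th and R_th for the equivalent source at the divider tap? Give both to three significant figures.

V_th = 24.2 V, R_th = 16.5 kΩ

V_th is the open-circuit tap voltage: 26.4 × 196/(18.0 + 196) = 24.2 V.
With the supply zeroed, R₁ and R₂ appear in parallel from the tap: R_th = R₁‖R₂ = (18.0 × 196)/214.0 = 16.5 kΩ.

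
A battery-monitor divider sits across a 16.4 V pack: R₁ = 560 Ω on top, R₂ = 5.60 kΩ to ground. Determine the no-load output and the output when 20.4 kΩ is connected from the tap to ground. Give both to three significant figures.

Open-circuit: V = 16.4 × 5600/(560 + 5600) = 14.9 V.
With the load, R₂ becomes R₂‖R_L = 4394 Ω, so V = 16.4 × 4394/4954 = 14.5 V.

Unloaded: 14.9 V; loaded: 14.5 V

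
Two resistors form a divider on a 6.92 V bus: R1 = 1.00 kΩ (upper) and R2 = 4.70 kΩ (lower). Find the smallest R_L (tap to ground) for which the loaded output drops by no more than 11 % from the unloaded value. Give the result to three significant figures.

R_L(min) ≈ 6.67 kΩ

Output resistance R_th = R1‖R2 = (1000 × 4700)/5700 = 824.6 Ω.
The fractional drop is R_th/(R_th + R_L); requiring this ≤ 0.110 gives R_L ≥ R_th(1/0.110 − 1) = 824.6 × 8.091 = 6.67 kΩ.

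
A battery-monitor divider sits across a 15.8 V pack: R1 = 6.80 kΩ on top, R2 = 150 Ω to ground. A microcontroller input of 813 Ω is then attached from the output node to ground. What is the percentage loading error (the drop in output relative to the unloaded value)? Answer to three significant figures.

15.3 %

The divider's output (Thévenin) resistance is R1‖R2 = 146.8 Ω.
Fractional drop under load = R_th/(R_th + R_L) = 146.8 / (146.8 + 813) = 0.1529.
So the output falls by 15.3 %.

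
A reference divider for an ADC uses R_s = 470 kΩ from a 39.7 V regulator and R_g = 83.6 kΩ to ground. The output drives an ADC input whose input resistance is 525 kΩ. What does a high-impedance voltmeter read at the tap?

V_out ≈ 5.28 V

The load sits in parallel with R_g: R_g‖R_L = (83.6 × 525) / (83.6 + 525) = 72.12 kΩ.
V_out = 39.7 × 72.12 / (470 + 72.12) = 39.7 × 72.12/542.1 = 5.28 V.
(Unloaded it would have been 6.00 V.)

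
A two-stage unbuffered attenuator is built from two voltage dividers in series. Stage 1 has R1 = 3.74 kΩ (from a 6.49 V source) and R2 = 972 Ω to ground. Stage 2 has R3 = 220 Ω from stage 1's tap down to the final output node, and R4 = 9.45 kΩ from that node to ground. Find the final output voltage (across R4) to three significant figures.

V_out ≈ 1.21 V

Stage 2 presents R3+R4 = 9670 Ω as a load on stage 1's tap.
Stage 1's lower leg becomes R2‖(R3+R4) = 883.2 Ω, so V_mid = 6.49 × 883.2/4623 = 1.240 V.
Stage 2 is itself unloaded: V_out = V_mid × R4/(R3+R4) = 1.240 × 9450/9670 = 1.21 V.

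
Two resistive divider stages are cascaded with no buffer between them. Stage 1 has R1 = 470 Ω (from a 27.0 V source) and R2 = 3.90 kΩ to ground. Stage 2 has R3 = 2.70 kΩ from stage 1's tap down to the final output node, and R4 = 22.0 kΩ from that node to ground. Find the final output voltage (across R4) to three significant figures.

V_out ≈ 21.1 V

Stage 2 presents R3+R4 = 24700 Ω as a load on stage 1's tap.
Stage 1's lower leg becomes R2‖(R3+R4) = 3368 Ω, so V_mid = 27.0 × 3368/3838 = 23.69 V.
Stage 2 is itself unloaded: V_out = V_mid × R4/(R3+R4) = 23.69 × 22000/24700 = 21.1 V.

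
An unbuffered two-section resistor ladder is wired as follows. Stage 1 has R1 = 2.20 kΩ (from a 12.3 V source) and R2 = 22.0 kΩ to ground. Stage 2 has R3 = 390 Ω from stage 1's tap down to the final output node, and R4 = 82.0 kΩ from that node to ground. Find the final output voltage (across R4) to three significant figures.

Stage 2 presents R3+R4 = 82390 Ω as a load on stage 1's tap.
Stage 1's lower leg becomes R2‖(R3+R4) = 17360 Ω, so V_mid = 12.3 × 17360/19560 = 10.92 V.
Stage 2 is itself unloaded: V_out = V_mid × R4/(R3+R4) = 10.92 × 82000/82390 = 10.9 V.

V_out ≈ 10.9 V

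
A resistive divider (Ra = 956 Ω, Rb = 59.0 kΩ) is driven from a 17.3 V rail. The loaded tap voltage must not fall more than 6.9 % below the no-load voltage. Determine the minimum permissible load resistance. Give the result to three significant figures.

R_L(min) ≈ 12.7 kΩ

Output resistance R_th = Ra‖Rb = (956 × 59000)/59960 = 940.8 Ω.
The fractional drop is R_th/(R_th + R_L); requiring this ≤ 0.0690 gives R_L ≥ R_th(1/0.0690 − 1) = 940.8 × 13.49 = 12.7 kΩ.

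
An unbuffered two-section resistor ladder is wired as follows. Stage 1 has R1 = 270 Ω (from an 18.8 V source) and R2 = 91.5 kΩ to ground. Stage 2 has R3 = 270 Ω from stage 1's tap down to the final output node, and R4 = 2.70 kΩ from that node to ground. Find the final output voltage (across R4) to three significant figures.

Stage 2 presents R3+R4 = 2970 Ω as a load on stage 1's tap.
Stage 1's lower leg becomes R2‖(R3+R4) = 2877 Ω, so V_mid = 18.8 × 2877/3147 = 17.19 V.
Stage 2 is itself unloaded: V_out = V_mid × R4/(R3+R4) = 17.19 × 2700/2970 = 15.6 V.

V_out ≈ 15.6 V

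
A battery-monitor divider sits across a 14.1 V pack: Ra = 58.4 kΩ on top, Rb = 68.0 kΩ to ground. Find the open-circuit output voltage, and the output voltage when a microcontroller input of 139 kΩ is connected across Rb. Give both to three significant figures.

Open-circuit: V = 14.1 × 68.0/(58.4 + 68.0) = 7.59 V.
With the load, Rb becomes Rb‖R_L = 45.66 kΩ, so V = 14.1 × 45.66/104.1 = 6.19 V.

Unloaded: 7.59 V; loaded: 6.19 V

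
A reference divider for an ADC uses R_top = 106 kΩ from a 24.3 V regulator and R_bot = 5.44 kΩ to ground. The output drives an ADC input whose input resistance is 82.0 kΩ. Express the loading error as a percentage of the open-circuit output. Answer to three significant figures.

The divider's output (Thévenin) resistance is R_top‖R_bot = 5.174 kΩ.
Fractional drop under load = R_th/(R_th + R_L) = 5.174 / (5.174 + 82.0) = 0.05936.
So the output falls by 5.94 %.

5.94 %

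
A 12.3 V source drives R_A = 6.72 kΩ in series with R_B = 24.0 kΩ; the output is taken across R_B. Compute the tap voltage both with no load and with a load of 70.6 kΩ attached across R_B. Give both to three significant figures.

Unloaded: 9.61 V; loaded: 8.94 V

Open-circuit: V = 12.3 × 24.0/(6.72 + 24.0) = 9.61 V.
With the load, R_B becomes R_B‖R_L = 17.91 kΩ, so V = 12.3 × 17.91/24.63 = 8.94 V.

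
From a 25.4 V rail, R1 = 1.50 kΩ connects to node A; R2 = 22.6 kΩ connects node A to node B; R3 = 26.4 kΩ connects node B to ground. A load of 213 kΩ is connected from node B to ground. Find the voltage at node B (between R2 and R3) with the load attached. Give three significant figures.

V ≈ 12.5 V

At node B, R3 is in parallel with the load: R3‖R_L = 23.49 kΩ.
Below node A the resistance is R2 + (R3‖R_L) = 46.09 kΩ, so V_A = 25.4 × 46.09/47.59 = 24.60 V.
Then V_B = V_A × (R3‖R_L)/(R2 + R3‖R_L) = 24.60 × 23.49/46.09 = 12.5 V.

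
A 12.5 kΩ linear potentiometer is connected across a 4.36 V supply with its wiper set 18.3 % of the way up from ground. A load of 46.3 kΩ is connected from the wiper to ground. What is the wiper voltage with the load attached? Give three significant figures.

The wiper splits the pot into (1−α)R = 10.21 kΩ above and αR = 2.288 kΩ below.
Lower section ‖ load = 2.180 kΩ.
V_wiper = 4.36 × 2.180/(10.21 + 2.180) = 0.767 V.

V ≈ 0.767 V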